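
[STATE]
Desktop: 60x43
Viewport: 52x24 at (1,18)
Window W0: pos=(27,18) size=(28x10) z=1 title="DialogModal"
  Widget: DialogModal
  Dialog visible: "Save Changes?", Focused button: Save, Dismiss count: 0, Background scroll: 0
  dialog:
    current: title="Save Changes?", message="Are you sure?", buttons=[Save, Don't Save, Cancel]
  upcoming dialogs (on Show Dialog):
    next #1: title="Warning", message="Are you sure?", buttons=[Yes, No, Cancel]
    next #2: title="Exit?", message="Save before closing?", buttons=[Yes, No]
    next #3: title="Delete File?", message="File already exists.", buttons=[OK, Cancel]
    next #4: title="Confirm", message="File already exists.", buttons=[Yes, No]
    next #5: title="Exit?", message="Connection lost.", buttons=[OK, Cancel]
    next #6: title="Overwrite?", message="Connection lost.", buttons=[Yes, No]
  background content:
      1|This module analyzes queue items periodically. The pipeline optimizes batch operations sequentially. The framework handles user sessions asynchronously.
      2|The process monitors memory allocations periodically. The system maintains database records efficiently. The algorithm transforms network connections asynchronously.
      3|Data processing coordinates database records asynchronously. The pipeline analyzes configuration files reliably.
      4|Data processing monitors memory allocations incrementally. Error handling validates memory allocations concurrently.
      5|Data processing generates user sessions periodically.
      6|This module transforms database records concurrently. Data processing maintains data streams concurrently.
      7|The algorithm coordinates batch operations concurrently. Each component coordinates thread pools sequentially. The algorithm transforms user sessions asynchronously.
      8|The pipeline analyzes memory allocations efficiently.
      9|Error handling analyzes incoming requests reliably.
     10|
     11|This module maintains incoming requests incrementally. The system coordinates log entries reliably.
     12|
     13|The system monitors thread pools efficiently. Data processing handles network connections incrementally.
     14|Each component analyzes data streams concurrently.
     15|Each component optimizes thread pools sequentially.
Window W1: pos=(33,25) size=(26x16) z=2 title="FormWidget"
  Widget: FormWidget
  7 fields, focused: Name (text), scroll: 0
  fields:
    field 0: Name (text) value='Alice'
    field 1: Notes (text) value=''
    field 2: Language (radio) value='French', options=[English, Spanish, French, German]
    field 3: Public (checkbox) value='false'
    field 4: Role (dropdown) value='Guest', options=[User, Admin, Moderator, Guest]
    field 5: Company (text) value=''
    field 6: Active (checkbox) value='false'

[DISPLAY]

                          ┏━━━━━━━━━━━━━━━━━━━━━━━━━
                          ┃ DialogModal             
                          ┠─────────────────────────
                          ┃Th┌────────────────────┐u
                          ┃Th│   Save Changes?    │o
                          ┃Da│   Are you sure?    │t
                          ┃Da│[Save]  Don't Save  │ 
                          ┃Da└──┏━━━━━━━━━━━━━━━━━━━
                          ┃This ┃ FormWidget        
                          ┗━━━━━┠───────────────────
                                ┃> Name:       [Alic
                                ┃  Notes:      [    
                                ┃  Language:   ( ) E
                                ┃  Public:     [ ]  
                                ┃  Role:       [Gues
                                ┃  Company:    [    
                                ┃  Active:     [ ]  
                                ┃                   
                                ┃                   
                                ┃                   
                                ┃                   
                                ┃                   
                                ┗━━━━━━━━━━━━━━━━━━━
                                                    


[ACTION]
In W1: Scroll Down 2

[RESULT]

                          ┏━━━━━━━━━━━━━━━━━━━━━━━━━
                          ┃ DialogModal             
                          ┠─────────────────────────
                          ┃Th┌────────────────────┐u
                          ┃Th│   Save Changes?    │o
                          ┃Da│   Are you sure?    │t
                          ┃Da│[Save]  Don't Save  │ 
                          ┃Da└──┏━━━━━━━━━━━━━━━━━━━
                          ┃This ┃ FormWidget        
                          ┗━━━━━┠───────────────────
                                ┃  Language:   ( ) E
                                ┃  Public:     [ ]  
                                ┃  Role:       [Gues
                                ┃  Company:    [    
                                ┃  Active:     [ ]  
                                ┃                   
                                ┃                   
                                ┃                   
                                ┃                   
                                ┃                   
                                ┃                   
                                ┃                   
                                ┗━━━━━━━━━━━━━━━━━━━
                                                    


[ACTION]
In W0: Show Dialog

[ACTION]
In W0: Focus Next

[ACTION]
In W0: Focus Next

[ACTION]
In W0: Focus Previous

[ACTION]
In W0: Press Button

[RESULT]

                          ┏━━━━━━━━━━━━━━━━━━━━━━━━━
                          ┃ DialogModal             
                          ┠─────────────────────────
                          ┃This module analyzes queu
                          ┃The process monitors memo
                          ┃Data processing coordinat
                          ┃Data processing monitors 
                          ┃Data ┏━━━━━━━━━━━━━━━━━━━
                          ┃This ┃ FormWidget        
                          ┗━━━━━┠───────────────────
                                ┃  Language:   ( ) E
                                ┃  Public:     [ ]  
                                ┃  Role:       [Gues
                                ┃  Company:    [    
                                ┃  Active:     [ ]  
                                ┃                   
                                ┃                   
                                ┃                   
                                ┃                   
                                ┃                   
                                ┃                   
                                ┃                   
                                ┗━━━━━━━━━━━━━━━━━━━
                                                    


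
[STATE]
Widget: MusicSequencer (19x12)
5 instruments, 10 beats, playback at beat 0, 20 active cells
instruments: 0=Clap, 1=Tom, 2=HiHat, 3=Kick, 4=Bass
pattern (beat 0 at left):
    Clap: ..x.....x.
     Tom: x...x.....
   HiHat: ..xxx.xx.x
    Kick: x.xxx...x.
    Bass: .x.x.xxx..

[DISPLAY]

      ▼123456789   
  Clap··█·····█·   
   Tom█···█·····   
 HiHat··███·██·█   
  Kick█·███···█·   
  Bass·█·█·███··   
                   
                   
                   
                   
                   
                   


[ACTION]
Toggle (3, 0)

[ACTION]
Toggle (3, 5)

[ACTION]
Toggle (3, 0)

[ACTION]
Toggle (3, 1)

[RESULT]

      ▼123456789   
  Clap··█·····█·   
   Tom█···█·····   
 HiHat··███·██·█   
  Kick██████··█·   
  Bass·█·█·███··   
                   
                   
                   
                   
                   
                   


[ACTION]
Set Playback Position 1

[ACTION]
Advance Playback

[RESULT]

      01▼3456789   
  Clap··█·····█·   
   Tom█···█·····   
 HiHat··███·██·█   
  Kick██████··█·   
  Bass·█·█·███··   
                   
                   
                   
                   
                   
                   


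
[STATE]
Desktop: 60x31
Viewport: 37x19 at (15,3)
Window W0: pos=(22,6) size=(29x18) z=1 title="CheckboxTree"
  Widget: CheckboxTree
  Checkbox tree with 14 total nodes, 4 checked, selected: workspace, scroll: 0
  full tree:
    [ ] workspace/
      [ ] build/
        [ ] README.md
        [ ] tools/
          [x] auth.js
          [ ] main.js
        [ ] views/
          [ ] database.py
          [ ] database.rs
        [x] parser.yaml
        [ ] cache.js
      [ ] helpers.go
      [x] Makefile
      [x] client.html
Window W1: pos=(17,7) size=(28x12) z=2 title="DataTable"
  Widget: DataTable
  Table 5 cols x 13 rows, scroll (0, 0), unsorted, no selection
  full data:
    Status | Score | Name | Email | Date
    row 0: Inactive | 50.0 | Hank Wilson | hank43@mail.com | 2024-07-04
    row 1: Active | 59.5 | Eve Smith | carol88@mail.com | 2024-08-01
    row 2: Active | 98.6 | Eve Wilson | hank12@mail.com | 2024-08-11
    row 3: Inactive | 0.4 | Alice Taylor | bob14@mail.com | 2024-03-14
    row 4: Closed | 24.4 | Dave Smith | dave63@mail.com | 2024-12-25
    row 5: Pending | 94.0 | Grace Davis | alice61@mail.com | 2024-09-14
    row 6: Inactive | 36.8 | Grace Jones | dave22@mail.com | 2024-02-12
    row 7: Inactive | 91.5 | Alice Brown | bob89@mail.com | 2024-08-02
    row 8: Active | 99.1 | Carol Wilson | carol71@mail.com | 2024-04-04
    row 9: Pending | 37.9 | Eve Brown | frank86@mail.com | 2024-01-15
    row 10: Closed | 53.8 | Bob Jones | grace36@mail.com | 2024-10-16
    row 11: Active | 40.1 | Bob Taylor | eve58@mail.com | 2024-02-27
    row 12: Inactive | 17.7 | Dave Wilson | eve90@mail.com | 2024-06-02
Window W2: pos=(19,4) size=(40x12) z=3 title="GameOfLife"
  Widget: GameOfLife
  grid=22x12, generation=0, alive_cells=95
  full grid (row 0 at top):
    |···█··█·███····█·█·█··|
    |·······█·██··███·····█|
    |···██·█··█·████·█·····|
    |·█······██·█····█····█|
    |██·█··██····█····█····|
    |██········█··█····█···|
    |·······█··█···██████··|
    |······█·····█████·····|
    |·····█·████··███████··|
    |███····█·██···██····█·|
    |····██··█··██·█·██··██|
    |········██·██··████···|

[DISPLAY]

                                     
    ┏━━━━━━━━━━━━━━━━━━━━━━━━━━━━━━━━
    ┃ GameOfLife                     
    ┠────────────────────────────────
  ┏━┃Gen: 0                          
  ┃ ┃···██·█··█·████·█·····          
  ┠─┃·█······██·█····█····█          
  ┃S┃██·█··██····█····█····          
  ┃─┃██········█··█····█···          
  ┃I┃·······█··█···██████··          
  ┃A┃······█·····█████·····          
  ┃A┃·····█·████··███████··          
  ┃I┗━━━━━━━━━━━━━━━━━━━━━━━━━━━━━━━━
  ┃Closed  │24.4 │Dave Smith ┃     ┃ 
  ┃Pending │94.0 │Grace Davis┃     ┃ 
  ┗━━━━━━━━━━━━━━━━━━━━━━━━━━┛     ┃ 
       ┃     [ ] cache.js          ┃ 
       ┃   [ ] helpers.go          ┃ 
       ┃   [x] Makefile            ┃ 


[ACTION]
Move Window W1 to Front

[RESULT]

                                     
    ┏━━━━━━━━━━━━━━━━━━━━━━━━━━━━━━━━
    ┃ GameOfLife                     
    ┠────────────────────────────────
  ┏━━━━━━━━━━━━━━━━━━━━━━━━━━┓       
  ┃ DataTable                ┃       
  ┠──────────────────────────┨       
  ┃Status  │Score│Name       ┃       
  ┃────────┼─────┼───────────┃       
  ┃Inactive│50.0 │Hank Wilson┃       
  ┃Active  │59.5 │Eve Smith  ┃       
  ┃Active  │98.6 │Eve Wilson ┃       
  ┃Inactive│0.4  │Alice Taylo┃━━━━━━━
  ┃Closed  │24.4 │Dave Smith ┃     ┃ 
  ┃Pending │94.0 │Grace Davis┃     ┃ 
  ┗━━━━━━━━━━━━━━━━━━━━━━━━━━┛     ┃ 
       ┃     [ ] cache.js          ┃ 
       ┃   [ ] helpers.go          ┃ 
       ┃   [x] Makefile            ┃ 


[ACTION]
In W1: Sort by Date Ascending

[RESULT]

                                     
    ┏━━━━━━━━━━━━━━━━━━━━━━━━━━━━━━━━
    ┃ GameOfLife                     
    ┠────────────────────────────────
  ┏━━━━━━━━━━━━━━━━━━━━━━━━━━┓       
  ┃ DataTable                ┃       
  ┠──────────────────────────┨       
  ┃Status  │Score│Name       ┃       
  ┃────────┼─────┼───────────┃       
  ┃Pending │37.9 │Eve Brown  ┃       
  ┃Inactive│36.8 │Grace Jones┃       
  ┃Active  │40.1 │Bob Taylor ┃       
  ┃Inactive│0.4  │Alice Taylo┃━━━━━━━
  ┃Active  │99.1 │Carol Wilso┃     ┃ 
  ┃Inactive│17.7 │Dave Wilson┃     ┃ 
  ┗━━━━━━━━━━━━━━━━━━━━━━━━━━┛     ┃ 
       ┃     [ ] cache.js          ┃ 
       ┃   [ ] helpers.go          ┃ 
       ┃   [x] Makefile            ┃ 


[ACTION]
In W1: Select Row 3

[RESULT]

                                     
    ┏━━━━━━━━━━━━━━━━━━━━━━━━━━━━━━━━
    ┃ GameOfLife                     
    ┠────────────────────────────────
  ┏━━━━━━━━━━━━━━━━━━━━━━━━━━┓       
  ┃ DataTable                ┃       
  ┠──────────────────────────┨       
  ┃Status  │Score│Name       ┃       
  ┃────────┼─────┼───────────┃       
  ┃Pending │37.9 │Eve Brown  ┃       
  ┃Inactive│36.8 │Grace Jones┃       
  ┃Active  │40.1 │Bob Taylor ┃       
  ┃>nactive│0.4  │Alice Taylo┃━━━━━━━
  ┃Active  │99.1 │Carol Wilso┃     ┃ 
  ┃Inactive│17.7 │Dave Wilson┃     ┃ 
  ┗━━━━━━━━━━━━━━━━━━━━━━━━━━┛     ┃ 
       ┃     [ ] cache.js          ┃ 
       ┃   [ ] helpers.go          ┃ 
       ┃   [x] Makefile            ┃ 


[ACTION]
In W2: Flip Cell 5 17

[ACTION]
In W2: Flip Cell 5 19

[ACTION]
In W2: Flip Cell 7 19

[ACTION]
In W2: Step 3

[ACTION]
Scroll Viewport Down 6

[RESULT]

  ┠──────────────────────────┨       
  ┃Status  │Score│Name       ┃       
  ┃────────┼─────┼───────────┃       
  ┃Pending │37.9 │Eve Brown  ┃       
  ┃Inactive│36.8 │Grace Jones┃       
  ┃Active  │40.1 │Bob Taylor ┃       
  ┃>nactive│0.4  │Alice Taylo┃━━━━━━━
  ┃Active  │99.1 │Carol Wilso┃     ┃ 
  ┃Inactive│17.7 │Dave Wilson┃     ┃ 
  ┗━━━━━━━━━━━━━━━━━━━━━━━━━━┛     ┃ 
       ┃     [ ] cache.js          ┃ 
       ┃   [ ] helpers.go          ┃ 
       ┃   [x] Makefile            ┃ 
       ┃   [x] client.html         ┃ 
       ┗━━━━━━━━━━━━━━━━━━━━━━━━━━━┛ 
                                     
                                     
                                     
                                     


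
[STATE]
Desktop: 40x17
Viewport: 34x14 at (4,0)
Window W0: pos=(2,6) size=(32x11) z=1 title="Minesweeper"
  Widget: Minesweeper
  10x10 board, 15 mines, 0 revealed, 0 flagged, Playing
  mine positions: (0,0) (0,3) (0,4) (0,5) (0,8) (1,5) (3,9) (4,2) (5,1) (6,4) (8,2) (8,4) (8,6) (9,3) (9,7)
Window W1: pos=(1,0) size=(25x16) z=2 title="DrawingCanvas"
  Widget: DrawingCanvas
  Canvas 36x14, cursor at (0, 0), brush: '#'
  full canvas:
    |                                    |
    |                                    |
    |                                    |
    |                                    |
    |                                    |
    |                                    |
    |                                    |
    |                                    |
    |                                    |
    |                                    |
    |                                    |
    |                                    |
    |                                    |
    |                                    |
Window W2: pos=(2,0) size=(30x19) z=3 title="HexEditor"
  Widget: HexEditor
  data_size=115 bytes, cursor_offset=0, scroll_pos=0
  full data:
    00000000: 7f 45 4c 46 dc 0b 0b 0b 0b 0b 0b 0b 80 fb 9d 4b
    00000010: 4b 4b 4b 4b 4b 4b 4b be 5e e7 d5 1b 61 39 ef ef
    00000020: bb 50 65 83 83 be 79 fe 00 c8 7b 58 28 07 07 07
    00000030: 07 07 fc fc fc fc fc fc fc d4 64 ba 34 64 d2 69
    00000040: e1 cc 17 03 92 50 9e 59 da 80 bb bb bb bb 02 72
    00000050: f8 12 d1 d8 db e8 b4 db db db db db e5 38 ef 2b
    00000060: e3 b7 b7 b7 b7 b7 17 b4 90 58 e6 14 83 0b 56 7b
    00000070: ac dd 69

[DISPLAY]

━━━━━━━━━━━━━━━━━━━━━━━━━━━┓      
HexEditor                  ┃      
───────────────────────────┨      
0000000  7F 45 4c 46 dc 0b ┃      
0000010  4b 4b 4b 4b 4b 4b ┃      
0000020  bb 50 65 83 83 be ┃      
0000030  07 07 fc fc fc fc ┃━┓    
0000040  e1 cc 17 03 92 50 ┃ ┃    
0000050  f8 12 d1 d8 db e8 ┃─┨    
0000060  e3 b7 b7 b7 b7 b7 ┃ ┃    
0000070  ac dd 69          ┃ ┃    
                           ┃ ┃    
                           ┃ ┃    
                           ┃ ┃    


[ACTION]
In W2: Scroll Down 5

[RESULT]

━━━━━━━━━━━━━━━━━━━━━━━━━━━┓      
HexEditor                  ┃      
───────────────────────────┨      
0000050  f8 12 d1 d8 db e8 ┃      
0000060  e3 b7 b7 b7 b7 b7 ┃      
0000070  ac dd 69          ┃      
                           ┃━┓    
                           ┃ ┃    
                           ┃─┨    
                           ┃ ┃    
                           ┃ ┃    
                           ┃ ┃    
                           ┃ ┃    
                           ┃ ┃    


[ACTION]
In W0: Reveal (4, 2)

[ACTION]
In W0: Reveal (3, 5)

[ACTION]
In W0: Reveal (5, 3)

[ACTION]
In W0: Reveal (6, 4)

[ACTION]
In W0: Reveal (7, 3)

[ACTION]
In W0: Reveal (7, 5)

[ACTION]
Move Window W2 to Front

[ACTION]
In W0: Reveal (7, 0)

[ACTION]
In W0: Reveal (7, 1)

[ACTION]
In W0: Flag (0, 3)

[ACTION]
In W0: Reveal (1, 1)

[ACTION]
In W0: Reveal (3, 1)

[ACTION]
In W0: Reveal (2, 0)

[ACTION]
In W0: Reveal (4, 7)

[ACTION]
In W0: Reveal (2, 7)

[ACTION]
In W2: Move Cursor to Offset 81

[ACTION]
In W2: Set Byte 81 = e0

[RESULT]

━━━━━━━━━━━━━━━━━━━━━━━━━━━┓      
HexEditor                  ┃      
───────────────────────────┨      
0000050  f8 E0 d1 d8 db e8 ┃      
0000060  e3 b7 b7 b7 b7 b7 ┃      
0000070  ac dd 69          ┃      
                           ┃━┓    
                           ┃ ┃    
                           ┃─┨    
                           ┃ ┃    
                           ┃ ┃    
                           ┃ ┃    
                           ┃ ┃    
                           ┃ ┃    


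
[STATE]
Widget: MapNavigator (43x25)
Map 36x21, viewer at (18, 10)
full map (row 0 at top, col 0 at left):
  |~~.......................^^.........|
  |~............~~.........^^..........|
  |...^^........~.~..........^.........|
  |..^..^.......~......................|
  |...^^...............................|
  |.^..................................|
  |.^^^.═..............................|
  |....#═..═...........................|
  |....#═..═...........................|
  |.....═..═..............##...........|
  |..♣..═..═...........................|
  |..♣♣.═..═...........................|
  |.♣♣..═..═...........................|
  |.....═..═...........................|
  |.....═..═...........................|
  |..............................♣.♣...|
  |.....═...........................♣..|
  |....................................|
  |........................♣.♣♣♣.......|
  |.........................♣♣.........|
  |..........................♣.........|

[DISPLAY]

                                           
                                           
   ~~.......................^^.........    
   ~............~~.........^^..........    
   ...^^........~.~..........^.........    
   ..^..^.......~......................    
   ...^^...............................    
   .^..................................    
   .^^^.═..............................    
   ....#═..═...........................    
   ....#═..═...........................    
   .....═..═..............##...........    
   ..♣..═..═.........@.................    
   ..♣♣.═..═...........................    
   .♣♣..═..═...........................    
   .....═..═...........................    
   .....═..═...........................    
   ..............................♣.♣...    
   .....═...........................♣..    
   ....................................    
   ........................♣.♣♣♣.......    
   .........................♣♣.........    
   ..........................♣.........    
                                           
                                           


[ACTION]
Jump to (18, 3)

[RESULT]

                                           
                                           
                                           
                                           
                                           
                                           
                                           
                                           
                                           
   ~~.......................^^.........    
   ~............~~.........^^..........    
   ...^^........~.~..........^.........    
   ..^..^.......~....@.................    
   ...^^...............................    
   .^..................................    
   .^^^.═..............................    
   ....#═..═...........................    
   ....#═..═...........................    
   .....═..═..............##...........    
   ..♣..═..═...........................    
   ..♣♣.═..═...........................    
   .♣♣..═..═...........................    
   .....═..═...........................    
   .....═..═...........................    
   ..............................♣.♣...    


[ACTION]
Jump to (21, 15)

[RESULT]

..^..^.......~......................       
...^^...............................       
.^..................................       
.^^^.═..............................       
....#═..═...........................       
....#═..═...........................       
.....═..═..............##...........       
..♣..═..═...........................       
..♣♣.═..═...........................       
.♣♣..═..═...........................       
.....═..═...........................       
.....═..═...........................       
.....................@........♣.♣...       
.....═...........................♣..       
....................................       
........................♣.♣♣♣.......       
.........................♣♣.........       
..........................♣.........       
                                           
                                           
                                           
                                           
                                           
                                           
                                           


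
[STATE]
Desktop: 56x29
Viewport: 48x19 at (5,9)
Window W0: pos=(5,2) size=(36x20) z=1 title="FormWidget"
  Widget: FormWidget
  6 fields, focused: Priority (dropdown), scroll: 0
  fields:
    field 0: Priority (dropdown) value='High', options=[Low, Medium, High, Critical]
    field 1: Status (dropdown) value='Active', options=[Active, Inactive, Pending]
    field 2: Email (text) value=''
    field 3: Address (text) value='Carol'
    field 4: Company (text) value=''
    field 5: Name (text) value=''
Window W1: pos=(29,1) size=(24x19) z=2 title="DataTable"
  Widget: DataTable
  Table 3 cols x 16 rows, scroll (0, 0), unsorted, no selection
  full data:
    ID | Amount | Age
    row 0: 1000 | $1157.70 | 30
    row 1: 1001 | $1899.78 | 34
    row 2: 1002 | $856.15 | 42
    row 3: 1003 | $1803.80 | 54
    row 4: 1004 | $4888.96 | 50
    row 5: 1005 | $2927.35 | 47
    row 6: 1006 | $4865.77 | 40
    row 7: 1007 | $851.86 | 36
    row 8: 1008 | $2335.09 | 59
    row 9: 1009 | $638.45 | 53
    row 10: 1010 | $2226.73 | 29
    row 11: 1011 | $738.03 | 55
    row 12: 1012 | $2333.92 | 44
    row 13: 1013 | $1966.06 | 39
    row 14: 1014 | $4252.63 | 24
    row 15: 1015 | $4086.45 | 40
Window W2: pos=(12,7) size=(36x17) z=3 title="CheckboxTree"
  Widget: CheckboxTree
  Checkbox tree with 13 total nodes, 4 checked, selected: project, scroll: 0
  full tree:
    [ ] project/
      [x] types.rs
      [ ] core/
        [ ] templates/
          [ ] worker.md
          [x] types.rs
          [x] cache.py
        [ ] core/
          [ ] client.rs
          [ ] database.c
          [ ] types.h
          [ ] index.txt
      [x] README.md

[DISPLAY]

┃  Comp┠──────────────────────────────────┨    ┃
┃  Name┃>[-] project/                     ┃    ┃
┃      ┃   [x] types.rs                   ┃    ┃
┃      ┃   [-] core/                      ┃    ┃
┃      ┃     [-] templates/               ┃    ┃
┃      ┃       [ ] worker.md              ┃    ┃
┃      ┃       [x] types.rs               ┃    ┃
┃      ┃       [x] cache.py               ┃    ┃
┃      ┃     [ ] core/                    ┃    ┃
┃      ┃       [ ] client.rs              ┃    ┃
┃      ┃       [ ] database.c             ┃━━━━┛
┃      ┃       [ ] types.h                ┃     
┗━━━━━━┃       [ ] index.txt              ┃     
       ┃   [x] README.md                  ┃     
       ┗━━━━━━━━━━━━━━━━━━━━━━━━━━━━━━━━━━┛     
                                                
                                                
                                                
                                                


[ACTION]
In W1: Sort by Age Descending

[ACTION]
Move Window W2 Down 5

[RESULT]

┃  Company:    [        ┃1009│$638.45 │53      ┃
┃  Name:       [        ┃1004│$4888.96│50      ┃
┃                       ┃1005│$2927.35│47      ┃
┃      ┏━━━━━━━━━━━━━━━━━━━━━━━━━━━━━━━━━━┓    ┃
┃      ┃ CheckboxTree                     ┃    ┃
┃      ┠──────────────────────────────────┨    ┃
┃      ┃>[-] project/                     ┃    ┃
┃      ┃   [x] types.rs                   ┃    ┃
┃      ┃   [-] core/                      ┃    ┃
┃      ┃     [-] templates/               ┃    ┃
┃      ┃       [ ] worker.md              ┃━━━━┛
┃      ┃       [x] types.rs               ┃     
┗━━━━━━┃       [x] cache.py               ┃     
       ┃     [ ] core/                    ┃     
       ┃       [ ] client.rs              ┃     
       ┃       [ ] database.c             ┃     
       ┃       [ ] types.h                ┃     
       ┃       [ ] index.txt              ┃     
       ┃   [x] README.md                  ┃     


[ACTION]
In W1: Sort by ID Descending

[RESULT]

┃  Company:    [        ┃1012│$2333.92│44      ┃
┃  Name:       [        ┃1011│$738.03 │55      ┃
┃                       ┃1010│$2226.73│29      ┃
┃      ┏━━━━━━━━━━━━━━━━━━━━━━━━━━━━━━━━━━┓    ┃
┃      ┃ CheckboxTree                     ┃    ┃
┃      ┠──────────────────────────────────┨    ┃
┃      ┃>[-] project/                     ┃    ┃
┃      ┃   [x] types.rs                   ┃    ┃
┃      ┃   [-] core/                      ┃    ┃
┃      ┃     [-] templates/               ┃    ┃
┃      ┃       [ ] worker.md              ┃━━━━┛
┃      ┃       [x] types.rs               ┃     
┗━━━━━━┃       [x] cache.py               ┃     
       ┃     [ ] core/                    ┃     
       ┃       [ ] client.rs              ┃     
       ┃       [ ] database.c             ┃     
       ┃       [ ] types.h                ┃     
       ┃       [ ] index.txt              ┃     
       ┃   [x] README.md                  ┃     


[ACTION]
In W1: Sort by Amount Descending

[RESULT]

┃  Company:    [        ┃1015│$4086.45│40      ┃
┃  Name:       [        ┃1005│$2927.35│47      ┃
┃                       ┃1008│$2335.09│59      ┃
┃      ┏━━━━━━━━━━━━━━━━━━━━━━━━━━━━━━━━━━┓    ┃
┃      ┃ CheckboxTree                     ┃    ┃
┃      ┠──────────────────────────────────┨    ┃
┃      ┃>[-] project/                     ┃    ┃
┃      ┃   [x] types.rs                   ┃    ┃
┃      ┃   [-] core/                      ┃    ┃
┃      ┃     [-] templates/               ┃    ┃
┃      ┃       [ ] worker.md              ┃━━━━┛
┃      ┃       [x] types.rs               ┃     
┗━━━━━━┃       [x] cache.py               ┃     
       ┃     [ ] core/                    ┃     
       ┃       [ ] client.rs              ┃     
       ┃       [ ] database.c             ┃     
       ┃       [ ] types.h                ┃     
       ┃       [ ] index.txt              ┃     
       ┃   [x] README.md                  ┃     


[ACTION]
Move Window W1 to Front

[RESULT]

┃  Company:    [        ┃1015│$4086.45│40      ┃
┃  Name:       [        ┃1005│$2927.35│47      ┃
┃                       ┃1008│$2335.09│59      ┃
┃      ┏━━━━━━━━━━━━━━━━┃1012│$2333.92│44      ┃
┃      ┃ CheckboxTree   ┃1010│$2226.73│29      ┃
┃      ┠────────────────┃1013│$1966.06│39      ┃
┃      ┃>[-] project/   ┃1001│$1899.78│34      ┃
┃      ┃   [x] types.rs ┃1003│$1803.80│54      ┃
┃      ┃   [-] core/    ┃1000│$1157.70│30      ┃
┃      ┃     [-] templat┃1002│$856.15 │42      ┃
┃      ┃       [ ] worke┗━━━━━━━━━━━━━━━━━━━━━━┛
┃      ┃       [x] types.rs               ┃     
┗━━━━━━┃       [x] cache.py               ┃     
       ┃     [ ] core/                    ┃     
       ┃       [ ] client.rs              ┃     
       ┃       [ ] database.c             ┃     
       ┃       [ ] types.h                ┃     
       ┃       [ ] index.txt              ┃     
       ┃   [x] README.md                  ┃     


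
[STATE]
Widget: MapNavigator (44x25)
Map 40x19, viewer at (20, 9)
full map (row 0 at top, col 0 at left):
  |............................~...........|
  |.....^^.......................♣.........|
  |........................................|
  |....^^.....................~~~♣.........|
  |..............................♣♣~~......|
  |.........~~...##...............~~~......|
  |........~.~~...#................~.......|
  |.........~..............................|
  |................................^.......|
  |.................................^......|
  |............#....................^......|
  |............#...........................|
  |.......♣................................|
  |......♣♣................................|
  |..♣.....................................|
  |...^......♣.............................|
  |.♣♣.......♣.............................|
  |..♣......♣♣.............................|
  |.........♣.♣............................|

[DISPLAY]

                                            
                                            
                                            
  ............................~...........  
  .....^^.......................♣.........  
  ........................................  
  ....^^.....................~~~♣.........  
  ..............................♣♣~~......  
  .........~~...##...............~~~......  
  ........~.~~...#................~.......  
  .........~..............................  
  ................................^.......  
  ....................@............^......  
  ............#....................^......  
  ............#...........................  
  .......♣................................  
  ......♣♣................................  
  ..♣.....................................  
  ...^......♣.............................  
  .♣♣.......♣.............................  
  ..♣......♣♣.............................  
  .........♣.♣............................  
                                            
                                            
                                            


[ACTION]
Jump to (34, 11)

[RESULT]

                                            
................~...........                
..................♣.........                
............................                
...............~~~♣.........                
..................♣♣~~......                
..##...............~~~......                
...#................~.......                
............................                
....................^.......                
.....................^......                
#....................^......                
#.....................@.....                
............................                
............................                
............................                
............................                
............................                
............................                
............................                
                                            
                                            
                                            
                                            
                                            


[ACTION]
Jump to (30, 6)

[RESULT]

                                            
                                            
                                            
                                            
                                            
                                            
....................~...........            
......................♣.........            
................................            
...................~~~♣.........            
......................♣♣~~......            
.~~...##...............~~~......            
~.~~...#..............@.~.......            
.~..............................            
........................^.......            
.........................^......            
....#....................^......            
....#...........................            
................................            
................................            
................................            
..♣.............................            
..♣.............................            
.♣♣.............................            
.♣.♣............................            


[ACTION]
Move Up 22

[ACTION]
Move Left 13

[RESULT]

                                            
                                            
                                            
                                            
                                            
                                            
                                            
                                            
                                            
                                            
                                            
                                            
     .................@..........~..........
     .....^^.......................♣........
     .......................................
     ....^^.....................~~~♣........
     ..............................♣♣~~.....
     .........~~...##...............~~~.....
     ........~.~~...#................~......
     .........~.............................
     ................................^......
     .................................^.....
     ............#....................^.....
     ............#..........................
     .......♣...............................


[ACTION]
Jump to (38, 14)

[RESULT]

........................                    
...........~~~♣.........                    
..............♣♣~~......                    
...............~~~......                    
................~.......                    
........................                    
................^.......                    
.................^......                    
.................^......                    
........................                    
........................                    
........................                    
......................@.                    
........................                    
........................                    
........................                    
........................                    
                                            
                                            
                                            
                                            
                                            
                                            
                                            
                                            
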